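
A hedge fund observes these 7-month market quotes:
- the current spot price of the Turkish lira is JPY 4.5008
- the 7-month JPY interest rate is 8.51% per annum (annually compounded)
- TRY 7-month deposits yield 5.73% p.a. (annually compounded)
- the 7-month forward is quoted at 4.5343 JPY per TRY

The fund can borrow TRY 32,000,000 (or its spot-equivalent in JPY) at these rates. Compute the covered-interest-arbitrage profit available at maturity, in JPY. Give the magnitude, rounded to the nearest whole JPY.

JPY 1,162,253

T = 7/12 years.
Keep in TRY, deliver into the forward: 32,000,000·1.03303642591·4.5343 = JPY 149,891,106.11.
Swap to JPY now, deposit: 32,000,000·4.5008·1.04879521039 = JPY 151,053,359.45.
The quoted forward undervalues TRY, so borrow TRY, convert to JPY at spot, deposit the JPY at 8.51%, and buy TRY forward at 4.5343 to cover the loan.
Arbitrage profit = |149,891,106.11 − 151,053,359.45| = JPY 1,162,253.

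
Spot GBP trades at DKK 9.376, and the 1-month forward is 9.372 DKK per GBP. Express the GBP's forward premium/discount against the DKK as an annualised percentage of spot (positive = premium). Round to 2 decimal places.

-0.51%

T = 1/12 years.
(F − S)/S = (9.372 − 9.376)/9.376 = -0.0004266.
Annualise by dividing by T: -0.0004266 / (1/12) = -0.005119 → -0.51%.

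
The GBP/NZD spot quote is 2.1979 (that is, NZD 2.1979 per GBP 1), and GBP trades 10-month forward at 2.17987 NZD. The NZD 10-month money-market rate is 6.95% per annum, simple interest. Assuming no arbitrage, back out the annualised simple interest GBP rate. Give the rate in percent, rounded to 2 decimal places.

8.00%

T = 10/12 years.
By CIP, F/S equals the NZD-to-GBP growth ratio: 2.17987/2.1979 = 0.9917967.
NZD growth factor: 1 + 0.0695×10/12 = 1.0579167.
That pins the GBP growth at 1.0666669.
r = (1.0666669 − 1)/(10/12) = 0.080000 → 8.00%.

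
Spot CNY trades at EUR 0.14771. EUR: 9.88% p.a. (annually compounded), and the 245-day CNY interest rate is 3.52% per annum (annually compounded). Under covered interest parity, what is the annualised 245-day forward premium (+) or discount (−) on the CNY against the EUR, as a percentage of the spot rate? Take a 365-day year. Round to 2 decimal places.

T = 245/365 years.
CIP forward (EUR per CNY) = 0.14771 × 1.0652853/1.0234928 = 0.15374147.
Annualised premium = (F − S)/S × (1/T) = (0.15374147 − 0.14771)/0.14771 ÷ (245/365) = 6.08%.

+6.08%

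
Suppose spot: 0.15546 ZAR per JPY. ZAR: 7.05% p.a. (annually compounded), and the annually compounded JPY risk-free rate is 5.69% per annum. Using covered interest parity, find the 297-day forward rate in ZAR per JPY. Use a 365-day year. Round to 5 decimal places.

T = 297/365 years.
ZAR accumulates by (1 + 0.0705)^(297/365) = 1.0569991.
JPY accumulates by (1 + 0.0569)^(297/365) = 1.0460594.
Forward (ZAR per JPY) = 0.15546 × 1.0569991 / 1.0460594 = 0.1570858.

0.15709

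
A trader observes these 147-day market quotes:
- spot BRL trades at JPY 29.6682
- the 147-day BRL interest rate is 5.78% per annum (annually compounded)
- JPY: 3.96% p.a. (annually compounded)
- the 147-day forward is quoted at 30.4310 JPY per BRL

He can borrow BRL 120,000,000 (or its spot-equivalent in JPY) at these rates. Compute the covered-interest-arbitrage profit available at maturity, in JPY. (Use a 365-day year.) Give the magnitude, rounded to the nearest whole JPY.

T = 147/365 years.
Invest the BRL and cover forward: 120,000,000 × 1.022888472074 × 30.4310 = JPY 3,735,302,291.24.
Convert at spot and invest in JPY: 120,000,000 × 29.6682 × 1.015763767258 = JPY 3,616,305,911.97.
The quoted forward overvalues BRL, so borrow JPY, buy BRL at spot, deposit the BRL at 5.78%, and sell the proceeds forward at 30.4310.
Profit = 3,735,302,291.24 − 3,616,305,911.97 = JPY 118,996,379.

JPY 118,996,379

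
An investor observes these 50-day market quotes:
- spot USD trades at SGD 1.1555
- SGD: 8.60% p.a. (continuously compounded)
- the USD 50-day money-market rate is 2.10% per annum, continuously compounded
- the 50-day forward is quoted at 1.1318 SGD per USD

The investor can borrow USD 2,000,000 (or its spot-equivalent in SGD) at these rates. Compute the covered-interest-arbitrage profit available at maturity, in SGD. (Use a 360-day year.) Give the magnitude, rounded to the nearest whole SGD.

SGD 68,557

T = 50/360 years.
Invest the USD and cover forward: 2,000,000 × 1.002920924 × 1.1318 = SGD 2,270,211.80.
Convert at spot and invest in SGD: 2,000,000 × 1.1555 × 1.012016064 = SGD 2,338,769.12.
The quoted forward undervalues USD, so borrow USD, convert to SGD at spot, deposit the SGD at 8.60%, and buy USD forward at 1.1318 to cover the loan.
Arbitrage profit = |2,270,211.80 − 2,338,769.12| = SGD 68,557.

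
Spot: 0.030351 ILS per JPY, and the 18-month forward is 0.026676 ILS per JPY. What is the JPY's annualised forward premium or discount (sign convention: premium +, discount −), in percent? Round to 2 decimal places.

-8.07%

T = 18/12 years.
Period premium: (0.026676 − 0.030351)/0.030351 = -0.1210833.
Per annum: -0.1210833 / (18/12) = -0.080722 = -8.07%.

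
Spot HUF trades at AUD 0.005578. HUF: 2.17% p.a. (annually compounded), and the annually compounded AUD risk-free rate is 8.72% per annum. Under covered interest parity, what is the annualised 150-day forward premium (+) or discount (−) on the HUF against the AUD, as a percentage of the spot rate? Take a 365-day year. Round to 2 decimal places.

T = 150/365 years.
No-arbitrage forward: 0.005578 × 1.0349555 / 1.0088615 = 0.005722274 AUD/HUF.
(F − S)/S ÷ T = (0.005722274 − 0.005578)/0.005578/(150/365) = 0.062938 → 6.29%.

+6.29%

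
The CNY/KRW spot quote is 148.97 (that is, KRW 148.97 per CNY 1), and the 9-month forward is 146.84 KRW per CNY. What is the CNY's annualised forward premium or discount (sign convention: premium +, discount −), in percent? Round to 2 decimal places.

-1.91%

T = 9/12 years.
(F − S)/S = (146.84 − 148.97)/148.97 = -0.0142982.
×(1/T) gives -1.91% p.a.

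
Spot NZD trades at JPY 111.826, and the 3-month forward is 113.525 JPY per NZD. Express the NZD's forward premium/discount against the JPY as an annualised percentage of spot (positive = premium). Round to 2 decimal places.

T = 3/12 years.
(F − S)/S = (113.525 − 111.826)/111.826 = 0.0151932.
×(1/T) gives 6.08% p.a.

+6.08%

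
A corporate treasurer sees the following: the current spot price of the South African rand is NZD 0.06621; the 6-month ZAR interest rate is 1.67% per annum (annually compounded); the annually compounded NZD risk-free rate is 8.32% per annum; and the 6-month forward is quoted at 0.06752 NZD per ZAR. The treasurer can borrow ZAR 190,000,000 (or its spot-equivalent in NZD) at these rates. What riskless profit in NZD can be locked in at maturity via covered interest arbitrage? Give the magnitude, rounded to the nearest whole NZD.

T = 6/12 years.
Keep in ZAR, deliver into the forward: 190,000,000·1.0083154268·0.06752 = NZD 12,935,476.95.
Swap to NZD now, deposit: 190,000,000·0.06621·1.0407689465 = NZD 13,092,769.27.
The quoted forward undervalues ZAR, so borrow ZAR, convert to NZD at spot, deposit the NZD at 8.32%, and buy ZAR forward at 0.06752 to cover the loan.
The gap between the two covered legs is NZD 157,292.

NZD 157,292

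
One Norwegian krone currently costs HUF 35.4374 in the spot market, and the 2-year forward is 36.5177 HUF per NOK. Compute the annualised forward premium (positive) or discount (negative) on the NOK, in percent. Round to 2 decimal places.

+1.52%

T = 2 years.
NOK trades forward at +3.04847% vs spot over the period.
Annualise by dividing by T: 0.0304847 / 2 = 0.015242 → 1.52%.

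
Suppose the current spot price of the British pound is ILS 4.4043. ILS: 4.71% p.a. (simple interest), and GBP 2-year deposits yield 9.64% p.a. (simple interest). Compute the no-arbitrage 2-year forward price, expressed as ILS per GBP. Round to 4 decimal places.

4.0402

T = 2 years.
ILS accumulates by 1 + 0.0471×2 = 1.094200.
GBP growth factor: 1 + 0.0964×2 = 1.192800.
Forward (ILS per GBP) = 4.4043 × 1.094200 / 1.192800 = 4.040229.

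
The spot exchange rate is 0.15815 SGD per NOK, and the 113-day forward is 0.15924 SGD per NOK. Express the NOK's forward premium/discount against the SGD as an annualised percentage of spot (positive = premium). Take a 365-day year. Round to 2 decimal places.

+2.23%

T = 113/365 years.
(F − S)/S = (0.15924 − 0.15815)/0.15815 = 0.0068922.
×(1/T) gives 2.23% p.a.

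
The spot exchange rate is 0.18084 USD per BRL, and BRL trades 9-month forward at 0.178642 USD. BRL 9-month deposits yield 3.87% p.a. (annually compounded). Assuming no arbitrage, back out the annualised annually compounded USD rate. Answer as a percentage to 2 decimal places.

T = 9/12 years.
By CIP, F/S equals the USD-to-BRL growth ratio: 0.178642/0.18084 = 0.9878456.
The BRL side grows by (1 + 0.0387)^(9/12) = 1.0288868.
So the USD growth factor = 1.0163813.
Annualise: 1.0163813^(12/9) − 1 = 0.021901 = 2.19%.

2.19%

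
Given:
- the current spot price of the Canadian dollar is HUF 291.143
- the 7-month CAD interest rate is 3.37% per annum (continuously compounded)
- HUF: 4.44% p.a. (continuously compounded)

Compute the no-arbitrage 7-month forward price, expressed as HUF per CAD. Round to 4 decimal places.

T = 7/12 years.
Growth of 1 HUF over T: e^(0.0444×7/12) = 1.02623832.
CAD growth factor: e^(0.0337×7/12) = 1.019852831.
CIP: F = S · (grow HUF)/(grow CAD) = 291.143 × 1.02623832/1.019852831 = 292.965901 HUF per CAD.

292.9659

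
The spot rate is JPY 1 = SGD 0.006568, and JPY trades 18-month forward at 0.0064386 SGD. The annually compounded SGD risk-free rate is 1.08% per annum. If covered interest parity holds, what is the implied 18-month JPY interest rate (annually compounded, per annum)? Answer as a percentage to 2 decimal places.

T = 18/12 years.
CIP gives F = S · g_SGD/g_JPY, so g_SGD/g_JPY = 0.0064386/0.006568 = 0.9802984.
SGD growth factor: (1 + 0.0108)^(18/12) = 1.0162437.
Hence g_JPY = 1.0366677.
Annualise: 1.0366677^(12/18) − 1 = 0.024298 = 2.43%.

2.43%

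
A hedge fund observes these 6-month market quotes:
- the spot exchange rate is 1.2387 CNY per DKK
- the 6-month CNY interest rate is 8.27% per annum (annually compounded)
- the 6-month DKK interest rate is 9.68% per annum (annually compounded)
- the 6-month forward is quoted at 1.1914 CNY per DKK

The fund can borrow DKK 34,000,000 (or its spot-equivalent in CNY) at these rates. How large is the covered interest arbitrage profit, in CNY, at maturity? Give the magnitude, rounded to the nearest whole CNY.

CNY 1,399,811

T = 6/12 years.
Route A — deposit DKK, sell forward: 34,000,000 × 1.0472821969 × 1.1914 = CNY 42,422,888.32.
Route B — convert at spot, deposit CNY: 34,000,000 × 1.2387 × 1.0405287118 = CNY 43,822,699.12.
The quoted forward undervalues DKK, so borrow DKK, convert to CNY at spot, deposit the CNY at 8.27%, and buy DKK forward at 1.1914 to cover the loan.
The gap between the two covered legs is CNY 1,399,811.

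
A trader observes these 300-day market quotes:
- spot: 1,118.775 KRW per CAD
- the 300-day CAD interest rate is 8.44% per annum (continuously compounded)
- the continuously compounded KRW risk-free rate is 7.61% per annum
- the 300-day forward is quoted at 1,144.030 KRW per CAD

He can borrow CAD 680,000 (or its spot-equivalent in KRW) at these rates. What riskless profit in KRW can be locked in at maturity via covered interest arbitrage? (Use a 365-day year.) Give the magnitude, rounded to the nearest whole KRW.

T = 300/365 years.
Invest the CAD and cover forward: 680,000 × 1.07183256707 × 1144.030 = KRW 833,821,855.96.
Convert at spot and invest in KRW: 680,000 × 1118.775 × 1.06454549755 = KRW 809,871,084.53.
The quoted forward overvalues CAD, so borrow KRW, buy CAD at spot, deposit the CAD at 8.44%, and sell the proceeds forward at 1,144.030.
Profit = 833,821,855.96 − 809,871,084.53 = KRW 23,950,771.

KRW 23,950,771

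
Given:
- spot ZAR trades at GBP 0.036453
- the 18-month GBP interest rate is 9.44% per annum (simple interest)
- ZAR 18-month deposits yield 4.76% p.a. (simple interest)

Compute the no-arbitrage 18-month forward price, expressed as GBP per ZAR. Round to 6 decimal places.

T = 18/12 years.
Growth of 1 GBP over T: 1 + 0.0944×18/12 = 1.141600.
ZAR accumulates by 1 + 0.0476×18/12 = 1.071400.
So F = 0.036453 × 1.141600 / 1.071400 = 0.03884146 (GBP/ZAR).

0.038841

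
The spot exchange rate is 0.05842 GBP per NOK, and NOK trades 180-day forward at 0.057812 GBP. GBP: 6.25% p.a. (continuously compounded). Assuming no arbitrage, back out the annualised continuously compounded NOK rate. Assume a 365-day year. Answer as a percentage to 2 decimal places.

T = 180/365 years.
By CIP, F/S equals the GBP-to-NOK growth ratio: 0.057812/0.05842 = 0.9895926.
GBP growth factor: e^(0.0625×180/365) = 1.0313018.
That pins the NOK growth at 1.0421478.
Take logs: ln 1.0421478 / (180/365) = 0.083714, so 8.37%.

8.37%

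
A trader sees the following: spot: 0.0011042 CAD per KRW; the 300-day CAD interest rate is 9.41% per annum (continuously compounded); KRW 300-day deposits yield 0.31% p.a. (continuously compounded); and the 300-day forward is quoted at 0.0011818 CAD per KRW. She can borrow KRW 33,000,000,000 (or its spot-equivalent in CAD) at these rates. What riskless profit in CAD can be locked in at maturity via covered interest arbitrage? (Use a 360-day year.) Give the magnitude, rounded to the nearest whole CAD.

T = 300/360 years.
Invest the KRW and cover forward: 33,000,000,000 × 1.002586673 × 0.0011818 = CAD 39,100,278.69.
Convert at spot and invest in CAD: 33,000,000,000 × 0.0011042 × 1.0815732203 = CAD 39,411,013.95.
The quoted forward undervalues KRW, so borrow KRW, convert to CAD at spot, deposit the CAD at 9.41%, and buy KRW forward at 0.0011818 to cover the loan.
The gap between the two covered legs is CAD 310,735.

CAD 310,735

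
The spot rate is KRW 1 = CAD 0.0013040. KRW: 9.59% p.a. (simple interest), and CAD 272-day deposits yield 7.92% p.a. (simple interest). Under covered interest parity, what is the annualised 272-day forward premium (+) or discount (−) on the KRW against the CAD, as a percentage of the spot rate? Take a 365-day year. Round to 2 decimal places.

T = 272/365 years.
No-arbitrage forward: 0.001304 × 1.0590203 / 1.0714652 = 0.0012888542 CAD/KRW.
(F − S)/S ÷ T = (0.0012888542 − 0.001304)/0.001304/(272/365) = -0.015586 → -1.56%.

-1.56%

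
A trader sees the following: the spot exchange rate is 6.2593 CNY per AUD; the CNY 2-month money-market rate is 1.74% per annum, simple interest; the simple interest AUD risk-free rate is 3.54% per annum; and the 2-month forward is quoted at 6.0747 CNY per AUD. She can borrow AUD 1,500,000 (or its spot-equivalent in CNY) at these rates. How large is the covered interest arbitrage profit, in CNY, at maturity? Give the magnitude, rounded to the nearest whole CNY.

CNY 250,367

T = 2/12 years.
Keep in AUD, deliver into the forward: 1,500,000·1.005900·6.0747 = CNY 9,165,811.10.
Swap to CNY now, deposit: 1,500,000·6.2593·1.002900 = CNY 9,416,177.96.
The quoted forward undervalues AUD, so borrow AUD, convert to CNY at spot, deposit the CNY at 1.74%, and buy AUD forward at 6.0747 to cover the loan.
Arbitrage profit = |9,165,811.10 − 9,416,177.96| = CNY 250,367.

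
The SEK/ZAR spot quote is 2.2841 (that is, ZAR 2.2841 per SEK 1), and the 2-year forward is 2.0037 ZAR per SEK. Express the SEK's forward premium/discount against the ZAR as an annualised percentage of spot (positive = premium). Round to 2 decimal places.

T = 2 years.
SEK trades forward at -12.27617% vs spot over the period.
Per annum: -0.1227617 / 2 = -0.061381 = -6.14%.

-6.14%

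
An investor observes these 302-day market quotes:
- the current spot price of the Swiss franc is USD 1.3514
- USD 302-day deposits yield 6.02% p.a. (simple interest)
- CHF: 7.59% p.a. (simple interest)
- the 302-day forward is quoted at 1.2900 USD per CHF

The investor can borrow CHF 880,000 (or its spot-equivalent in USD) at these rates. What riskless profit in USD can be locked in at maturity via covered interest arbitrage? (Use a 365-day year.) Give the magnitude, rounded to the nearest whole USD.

T = 302/365 years.
Keep in CHF, deliver into the forward: 880,000·1.062799452·1.2900 = USD 1,206,489.94.
Swap to USD now, deposit: 880,000·1.3514·1.049809315 = USD 1,248,466.83.
The quoted forward undervalues CHF, so borrow CHF, convert to USD at spot, deposit the USD at 6.02%, and buy CHF forward at 1.2900 to cover the loan.
Profit = 1,248,466.83 − 1,206,489.94 = USD 41,977.

USD 41,977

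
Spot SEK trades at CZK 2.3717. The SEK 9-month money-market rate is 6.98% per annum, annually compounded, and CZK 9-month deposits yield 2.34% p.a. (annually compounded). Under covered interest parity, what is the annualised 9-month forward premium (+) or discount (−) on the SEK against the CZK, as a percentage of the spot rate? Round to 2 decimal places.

T = 9/12 years.
No-arbitrage forward: 2.3717 × 1.0174992 / 1.051906 = 2.2941240 CZK/SEK.
(F − S)/S ÷ T = (2.2941240 − 2.3717)/2.3717/(9/12) = -0.043612 → -4.36%.

-4.36%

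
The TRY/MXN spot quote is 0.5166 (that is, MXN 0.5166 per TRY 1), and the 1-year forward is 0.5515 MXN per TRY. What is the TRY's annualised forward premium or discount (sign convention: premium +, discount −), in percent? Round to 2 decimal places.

T = 1 year.
(F − S)/S = (0.5515 − 0.5166)/0.5166 = 0.0675571.
×(1/T) gives 6.76% p.a.

+6.76%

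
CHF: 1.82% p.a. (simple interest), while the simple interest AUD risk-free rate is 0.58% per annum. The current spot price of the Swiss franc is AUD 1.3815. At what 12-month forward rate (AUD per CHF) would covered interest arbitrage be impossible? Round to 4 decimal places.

1.3647

T = 1 year.
Growth of 1 AUD over T: 1 + 0.0058×1 = 1.005800.
Growth of 1 CHF over T: 1 + 0.0182×1 = 1.018200.
CIP: F = S · (grow AUD)/(grow CHF) = 1.3815 × 1.005800/1.018200 = 1.364676 AUD per CHF.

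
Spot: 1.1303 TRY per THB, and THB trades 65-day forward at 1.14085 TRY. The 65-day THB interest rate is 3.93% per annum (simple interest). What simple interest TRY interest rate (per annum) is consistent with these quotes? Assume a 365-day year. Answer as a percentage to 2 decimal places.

9.21%

T = 65/365 years.
CIP gives F = S · g_TRY/g_THB, so g_TRY/g_THB = 1.14085/1.1303 = 1.0093338.
THB growth factor: 1 + 0.0393×65/365 = 1.0069986.
So the TRY growth factor = 1.0163977.
r = (1.0163977 − 1)/(65/365) = 0.092079 → 9.21%.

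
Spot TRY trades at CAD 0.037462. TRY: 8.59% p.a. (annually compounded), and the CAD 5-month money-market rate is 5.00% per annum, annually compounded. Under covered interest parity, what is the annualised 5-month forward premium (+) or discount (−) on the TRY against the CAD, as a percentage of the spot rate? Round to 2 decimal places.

T = 5/12 years.
CIP forward (CAD per TRY) = 0.037462 × 1.0205373/1.0349335 = 0.036940894.
Annualised premium = (F − S)/S × (1/T) = (0.036940894 − 0.037462)/0.037462 ÷ (5/12) = -3.34%.

-3.34%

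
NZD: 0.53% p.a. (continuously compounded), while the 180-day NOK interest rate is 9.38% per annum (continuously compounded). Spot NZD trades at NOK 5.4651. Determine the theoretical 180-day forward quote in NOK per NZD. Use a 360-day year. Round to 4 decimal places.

5.7124

T = 180/360 years.
Growth of 1 NOK over T: e^(0.0938×180/360) = 1.0480172.
NZD growth factor: e^(0.0053×180/360) = 1.0026535.
So F = 5.4651 × 1.0480172 / 1.0026535 = 5.712361 (NOK/NZD).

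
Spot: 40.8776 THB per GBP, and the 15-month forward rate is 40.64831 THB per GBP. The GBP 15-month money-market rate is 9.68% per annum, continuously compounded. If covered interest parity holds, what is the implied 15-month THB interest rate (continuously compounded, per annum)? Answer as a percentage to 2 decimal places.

9.23%

T = 15/12 years.
By CIP, F/S equals the THB-to-GBP growth ratio: 40.64831/40.8776 = 0.9943908.
The GBP side grows by e^(0.0968×15/12) = 1.1286249.
So the THB growth factor = 1.1222942.
r = ln(1.1222942)/(15/12) = 0.092300 → 9.23%.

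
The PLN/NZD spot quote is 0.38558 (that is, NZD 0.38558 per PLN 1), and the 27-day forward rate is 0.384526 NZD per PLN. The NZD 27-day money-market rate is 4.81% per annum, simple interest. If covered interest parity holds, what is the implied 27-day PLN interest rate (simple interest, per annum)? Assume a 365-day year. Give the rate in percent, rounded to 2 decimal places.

T = 27/365 years.
By CIP, F/S equals the NZD-to-PLN growth ratio: 0.384526/0.38558 = 0.9972665.
NZD growth factor: 1 + 0.0481×27/365 = 1.0035581.
That pins the PLN growth at 1.0063088.
r = (1.0063088 − 1)/(27/365) = 0.085286 → 8.53%.

8.53%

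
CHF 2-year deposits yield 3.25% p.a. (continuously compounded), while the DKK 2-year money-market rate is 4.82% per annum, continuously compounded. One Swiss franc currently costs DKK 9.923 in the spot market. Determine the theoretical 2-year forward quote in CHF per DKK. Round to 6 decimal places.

0.097661

T = 2 years.
DKK growth factor: e^(0.0482×2) = 1.1011995.
CHF accumulates by e^(0.0325×2) = 1.067159.
Forward (DKK per CHF) = 9.923 × 1.1011995 / 1.067159 = 10.23953.
Invert for CHF per DKK: 1 / 10.23953 = 0.097661.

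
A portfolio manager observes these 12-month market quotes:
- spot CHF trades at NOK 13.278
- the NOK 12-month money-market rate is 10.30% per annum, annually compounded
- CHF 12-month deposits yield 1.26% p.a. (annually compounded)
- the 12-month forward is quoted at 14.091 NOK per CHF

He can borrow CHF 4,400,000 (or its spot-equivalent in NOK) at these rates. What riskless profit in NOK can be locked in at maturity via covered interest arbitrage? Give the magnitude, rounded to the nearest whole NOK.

T = 1 year.
Route A — deposit CHF, sell forward: 4,400,000 × 1.012600 × 14.091 = NOK 62,781,605.04.
Route B — convert at spot, deposit NOK: 4,400,000 × 13.278 × 1.103000 = NOK 64,440,789.60.
The quoted forward undervalues CHF, so borrow CHF, convert to NOK at spot, deposit the NOK at 10.30%, and buy CHF forward at 14.091 to cover the loan.
Arbitrage profit = |62,781,605.04 − 64,440,789.60| = NOK 1,659,185.

NOK 1,659,185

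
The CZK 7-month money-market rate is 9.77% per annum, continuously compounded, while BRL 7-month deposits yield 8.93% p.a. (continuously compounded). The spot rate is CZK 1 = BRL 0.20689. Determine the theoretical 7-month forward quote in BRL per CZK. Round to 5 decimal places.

T = 7/12 years.
BRL growth factor: e^(0.0893×7/12) = 1.0534723.
Growth of 1 CZK over T: e^(0.0977×7/12) = 1.058647.
Forward (BRL per CZK) = 0.20689 × 1.0534723 / 1.058647 = 0.2058787.

0.20588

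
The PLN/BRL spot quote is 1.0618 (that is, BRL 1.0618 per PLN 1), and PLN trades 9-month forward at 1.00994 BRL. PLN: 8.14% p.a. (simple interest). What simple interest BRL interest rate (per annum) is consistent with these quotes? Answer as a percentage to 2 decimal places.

T = 9/12 years.
F/S = 1.00994/1.0618 = 0.9511584 = (growth of BRL) / (growth of PLN).
PLN growth factor: 1 + 0.0814×9/12 = 1.061050.
So the BRL growth factor = 1.0092266.
r = (1.0092266 − 1)/(9/12) = 0.012302 → 1.23%.

1.23%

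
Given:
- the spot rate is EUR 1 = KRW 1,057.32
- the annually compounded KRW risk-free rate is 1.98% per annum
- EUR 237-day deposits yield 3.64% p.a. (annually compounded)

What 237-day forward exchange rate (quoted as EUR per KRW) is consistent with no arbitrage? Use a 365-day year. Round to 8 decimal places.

0.00095576

T = 237/365 years.
Growth of 1 KRW over T: (1 + 0.0198)^(237/365) = 1.0128122.
EUR accumulates by (1 + 0.0364)^(237/365) = 1.0234866.
Forward (KRW per EUR) = 1057.32 × 1.0128122 / 1.0234866 = 1046.293.
Invert for EUR per KRW: 1 / 1046.293 = 0.00095576.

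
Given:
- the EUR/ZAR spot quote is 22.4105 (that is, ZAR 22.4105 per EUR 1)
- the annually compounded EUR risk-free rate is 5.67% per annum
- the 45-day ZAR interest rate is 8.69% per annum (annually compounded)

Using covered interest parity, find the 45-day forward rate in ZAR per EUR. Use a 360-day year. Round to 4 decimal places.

22.4896

T = 45/360 years.
Growth of 1 ZAR over T: (1 + 0.0869)^(45/360) = 1.01047064.
Growth of 1 EUR over T: (1 + 0.0567)^(45/360) = 1.00691767.
Forward (ZAR per EUR) = 22.4105 × 1.01047064 / 1.00691767 = 22.489577.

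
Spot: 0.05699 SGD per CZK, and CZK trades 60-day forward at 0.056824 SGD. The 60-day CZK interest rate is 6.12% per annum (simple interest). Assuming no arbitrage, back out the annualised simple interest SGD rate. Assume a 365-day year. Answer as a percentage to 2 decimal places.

4.33%

T = 60/365 years.
F/S = 0.056824/0.05699 = 0.9970872 = (growth of SGD) / (growth of CZK).
CZK growth factor: 1 + 0.0612×60/365 = 1.0100603.
Hence g_SGD = 1.0071182.
(1.0071182 − 1)/T = 0.043302, i.e. 4.33%.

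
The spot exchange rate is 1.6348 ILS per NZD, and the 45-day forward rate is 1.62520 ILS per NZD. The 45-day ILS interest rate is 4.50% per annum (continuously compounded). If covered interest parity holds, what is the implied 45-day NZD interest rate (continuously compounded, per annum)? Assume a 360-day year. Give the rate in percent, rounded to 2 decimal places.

9.21%

T = 45/360 years.
CIP gives F = S · g_ILS/g_NZD, so g_ILS/g_NZD = 1.6252/1.6348 = 0.9941277.
The ILS side grows by e^(0.0450×45/360) = 1.0056409.
So the NZD growth factor = 1.0115812.
r = ln(1.0115812)/(45/360) = 0.092117 → 9.21%.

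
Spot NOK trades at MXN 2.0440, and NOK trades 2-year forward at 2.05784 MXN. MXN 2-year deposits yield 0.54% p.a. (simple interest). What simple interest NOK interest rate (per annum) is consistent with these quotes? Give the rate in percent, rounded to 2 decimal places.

T = 2 years.
CIP gives F = S · g_MXN/g_NOK, so g_MXN/g_NOK = 2.05784/2.044 = 1.0067710.
MXN growth factor: 1 + 0.0054×2 = 1.010800.
So the NOK growth factor = 1.0040019.
(1.0040019 − 1)/T = 0.002001, i.e. 0.20%.

0.20%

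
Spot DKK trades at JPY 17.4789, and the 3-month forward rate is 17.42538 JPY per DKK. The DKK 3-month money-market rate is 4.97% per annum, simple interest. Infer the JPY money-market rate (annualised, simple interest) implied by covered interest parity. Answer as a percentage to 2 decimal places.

3.73%

T = 3/12 years.
F/S = 17.42538/17.4789 = 0.9969380 = (growth of JPY) / (growth of DKK).
DKK growth factor: 1 + 0.0497×3/12 = 1.012425.
Hence g_JPY = 1.009325.
(1.009325 − 1)/T = 0.037300, i.e. 3.73%.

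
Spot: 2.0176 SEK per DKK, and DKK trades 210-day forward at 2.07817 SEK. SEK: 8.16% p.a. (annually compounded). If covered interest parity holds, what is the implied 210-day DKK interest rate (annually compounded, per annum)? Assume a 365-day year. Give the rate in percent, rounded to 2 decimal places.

T = 210/365 years.
By CIP, F/S equals the SEK-to-DKK growth ratio: 2.07817/2.0176 = 1.0300208.
SEK growth factor: (1 + 0.0816)^(210/365) = 1.0461646.
Hence g_DKK = 1.0156733.
Annualise: 1.0156733^(365/210) − 1 = 0.027399 = 2.74%.

2.74%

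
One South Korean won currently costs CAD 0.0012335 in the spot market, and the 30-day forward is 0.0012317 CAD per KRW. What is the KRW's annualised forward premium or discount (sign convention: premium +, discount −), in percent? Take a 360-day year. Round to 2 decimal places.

T = 30/360 years.
KRW trades forward at -0.14593% vs spot over the period.
Annualise by dividing by T: -0.0014593 / (30/360) = -0.017512 → -1.75%.

-1.75%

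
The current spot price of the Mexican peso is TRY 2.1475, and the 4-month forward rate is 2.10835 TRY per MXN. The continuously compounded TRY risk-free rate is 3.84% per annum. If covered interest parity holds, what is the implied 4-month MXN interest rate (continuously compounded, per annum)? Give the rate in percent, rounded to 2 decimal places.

9.36%

T = 4/12 years.
By CIP, F/S equals the TRY-to-MXN growth ratio: 2.10835/2.1475 = 0.9817695.
TRY growth factor: e^(0.0384×4/12) = 1.0128823.
So the MXN growth factor = 1.0316905.
Take logs: ln 1.0316905 / (4/12) = 0.093596, so 9.36%.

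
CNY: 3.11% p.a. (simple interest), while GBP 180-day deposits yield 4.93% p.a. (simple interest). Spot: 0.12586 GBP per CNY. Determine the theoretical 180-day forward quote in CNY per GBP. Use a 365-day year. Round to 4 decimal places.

T = 180/365 years.
Growth of 1 GBP over T: 1 + 0.0493×180/365 = 1.0243123.
CNY accumulates by 1 + 0.0311×180/365 = 1.015337.
Forward (GBP per CNY) = 0.12586 × 1.0243123 / 1.015337 = 0.1269726.
Quoted the other way: 1/0.1269726 = 7.8757 CNY per GBP.

7.8757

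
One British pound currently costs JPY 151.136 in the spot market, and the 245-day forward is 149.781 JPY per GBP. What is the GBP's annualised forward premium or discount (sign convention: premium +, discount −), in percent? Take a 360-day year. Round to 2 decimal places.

-1.32%

T = 245/360 years.
Period premium: (149.781 − 151.136)/151.136 = -0.0089654.
×(1/T) gives -1.32% p.a.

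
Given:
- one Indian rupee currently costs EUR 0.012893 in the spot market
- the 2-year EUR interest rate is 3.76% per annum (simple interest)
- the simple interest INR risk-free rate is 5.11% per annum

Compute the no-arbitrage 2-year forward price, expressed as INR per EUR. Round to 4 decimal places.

T = 2 years.
Growth of 1 EUR over T: 1 + 0.0376×2 = 1.075200.
Growth of 1 INR over T: 1 + 0.0511×2 = 1.102200.
CIP: F = S · (grow EUR)/(grow INR) = 0.012893 × 1.075200/1.102200 = 0.012577167 EUR per INR.
Invert for INR per EUR: 1 / 0.012577167 = 79.5092.

79.5092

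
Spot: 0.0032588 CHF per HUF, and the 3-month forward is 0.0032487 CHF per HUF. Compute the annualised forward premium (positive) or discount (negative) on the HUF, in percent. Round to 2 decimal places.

-1.24%

T = 3/12 years.
HUF trades forward at -0.30993% vs spot over the period.
Per annum: -0.0030993 / (3/12) = -0.012397 = -1.24%.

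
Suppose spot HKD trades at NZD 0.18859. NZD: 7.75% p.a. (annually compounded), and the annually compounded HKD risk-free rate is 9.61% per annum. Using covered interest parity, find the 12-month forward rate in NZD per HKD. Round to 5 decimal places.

T = 1 year.
NZD growth factor: (1 + 0.0775)^1 = 1.077500.
Growth of 1 HKD over T: (1 + 0.0961)^1 = 1.096100.
CIP: F = S · (grow NZD)/(grow HKD) = 0.18859 × 1.077500/1.096100 = 0.1853898 NZD per HKD.

0.18539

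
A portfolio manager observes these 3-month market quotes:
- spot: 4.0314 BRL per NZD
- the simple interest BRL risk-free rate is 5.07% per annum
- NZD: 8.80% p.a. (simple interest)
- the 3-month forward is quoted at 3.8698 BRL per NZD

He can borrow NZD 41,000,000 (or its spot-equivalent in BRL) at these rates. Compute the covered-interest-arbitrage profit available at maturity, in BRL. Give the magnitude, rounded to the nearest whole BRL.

T = 3/12 years.
Route A — deposit NZD, sell forward: 41,000,000 × 1.022000 × 3.8698 = BRL 162,152,359.60.
Route B — convert at spot, deposit BRL: 41,000,000 × 4.0314 × 1.012675 = BRL 167,382,417.80.
The quoted forward undervalues NZD, so borrow NZD, convert to BRL at spot, deposit the BRL at 5.07%, and buy NZD forward at 3.8698 to cover the loan.
The gap between the two covered legs is BRL 5,230,058.

BRL 5,230,058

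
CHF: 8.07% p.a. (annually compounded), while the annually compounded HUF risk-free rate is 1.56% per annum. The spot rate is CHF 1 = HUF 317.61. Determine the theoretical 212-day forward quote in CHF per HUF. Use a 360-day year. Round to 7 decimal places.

T = 212/360 years.
HUF accumulates by (1 + 0.0156)^(212/360) = 1.0091574.
CHF growth factor: (1 + 0.0807)^(212/360) = 1.0467635.
CIP: F = S · (grow HUF)/(grow CHF) = 317.61 × 1.0091574/1.0467635 = 306.1995 HUF per CHF.
Invert for CHF per HUF: 1 / 306.1995 = 0.0032658.

0.0032658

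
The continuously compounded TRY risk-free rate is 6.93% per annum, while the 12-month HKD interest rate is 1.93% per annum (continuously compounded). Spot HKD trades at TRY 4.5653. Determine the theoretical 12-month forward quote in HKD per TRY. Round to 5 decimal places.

0.20836

T = 1 year.
Growth of 1 TRY over T: e^(0.0693×1) = 1.0717577.
HKD accumulates by e^(0.0193×1) = 1.0194874.
Forward (TRY per HKD) = 4.5653 × 1.0717577 / 1.0194874 = 4.799368.
Invert for HKD per TRY: 1 / 4.799368 = 0.20836.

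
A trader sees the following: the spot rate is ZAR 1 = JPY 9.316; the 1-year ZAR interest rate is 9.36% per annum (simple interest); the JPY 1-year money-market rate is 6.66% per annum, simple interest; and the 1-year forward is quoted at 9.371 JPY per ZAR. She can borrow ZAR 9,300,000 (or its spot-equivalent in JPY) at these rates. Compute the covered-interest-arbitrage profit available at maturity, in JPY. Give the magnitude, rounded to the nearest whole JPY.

T = 1 year.
Route A — deposit ZAR, sell forward: 9,300,000 × 1.093600 × 9.371 = JPY 95,307,568.08.
Route B — convert at spot, deposit JPY: 9,300,000 × 9.316 × 1.066600 = JPY 92,408,944.08.
The quoted forward overvalues ZAR, so borrow JPY, buy ZAR at spot, deposit the ZAR at 9.36%, and sell the proceeds forward at 9.371.
The gap between the two covered legs is JPY 2,898,624.

JPY 2,898,624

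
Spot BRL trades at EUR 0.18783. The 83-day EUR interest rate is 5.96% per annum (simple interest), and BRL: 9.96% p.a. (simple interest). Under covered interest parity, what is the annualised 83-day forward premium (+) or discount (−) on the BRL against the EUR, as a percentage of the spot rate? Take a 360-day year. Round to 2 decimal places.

-3.91%

T = 83/360 years.
F = S · g_EUR/g_BRL = 0.18783 × 1.0137411/1.0229633 = 0.18613668.
Annualised premium = (F − S)/S × (1/T) = (0.18613668 − 0.18783)/0.18783 ÷ (83/360) = -3.91%.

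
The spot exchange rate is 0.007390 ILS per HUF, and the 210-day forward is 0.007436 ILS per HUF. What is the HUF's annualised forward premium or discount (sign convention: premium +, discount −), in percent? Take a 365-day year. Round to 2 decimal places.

T = 210/365 years.
Period premium: (0.007436 − 0.00739)/0.00739 = 0.0062246.
×(1/T) gives 1.08% p.a.

+1.08%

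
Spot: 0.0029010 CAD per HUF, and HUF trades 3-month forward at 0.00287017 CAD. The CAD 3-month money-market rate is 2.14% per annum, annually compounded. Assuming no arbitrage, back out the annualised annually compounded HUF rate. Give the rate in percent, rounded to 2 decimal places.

T = 3/12 years.
CIP gives F = S · g_CAD/g_HUF, so g_CAD/g_HUF = 0.00287017/0.002901 = 0.9893726.
The CAD side grows by (1 + 0.0214)^(3/12) = 1.0053076.
Hence g_HUF = 1.0161062.
Annualise: 1.0161062^(12/3) − 1 = 0.065998 = 6.60%.

6.60%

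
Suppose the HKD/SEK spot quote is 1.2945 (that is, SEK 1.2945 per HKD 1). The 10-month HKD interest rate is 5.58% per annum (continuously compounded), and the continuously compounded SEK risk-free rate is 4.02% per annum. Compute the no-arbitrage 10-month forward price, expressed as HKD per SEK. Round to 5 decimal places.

T = 10/12 years.
Growth of 1 SEK over T: e^(0.0402×10/12) = 1.0340674.
HKD accumulates by e^(0.0558×10/12) = 1.0475981.
Forward (SEK per HKD) = 1.2945 × 1.0340674 / 1.0475981 = 1.277780.
Quoted the other way: 1/1.277780 = 0.78261 HKD per SEK.

0.78261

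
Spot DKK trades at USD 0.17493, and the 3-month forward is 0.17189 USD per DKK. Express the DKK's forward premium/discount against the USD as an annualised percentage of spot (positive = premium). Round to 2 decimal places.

T = 3/12 years.
(F − S)/S = (0.17189 − 0.17493)/0.17493 = -0.0173784.
×(1/T) gives -6.95% p.a.

-6.95%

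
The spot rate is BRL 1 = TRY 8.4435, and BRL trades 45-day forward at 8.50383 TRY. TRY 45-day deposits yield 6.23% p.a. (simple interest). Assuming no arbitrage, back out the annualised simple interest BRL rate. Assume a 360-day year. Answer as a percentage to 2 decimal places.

T = 45/360 years.
CIP gives F = S · g_TRY/g_BRL, so g_TRY/g_BRL = 8.50383/8.4435 = 1.0071451.
The TRY side grows by 1 + 0.0623×45/360 = 1.0077875.
So the BRL growth factor = 1.0006378.
r = (1.0006378 − 1)/(45/360) = 0.005102 → 0.51%.

0.51%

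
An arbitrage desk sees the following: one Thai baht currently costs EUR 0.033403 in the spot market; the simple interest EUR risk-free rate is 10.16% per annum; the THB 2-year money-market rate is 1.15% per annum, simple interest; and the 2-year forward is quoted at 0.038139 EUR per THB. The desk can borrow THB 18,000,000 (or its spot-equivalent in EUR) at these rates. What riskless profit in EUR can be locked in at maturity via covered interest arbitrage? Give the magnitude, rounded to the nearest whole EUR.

T = 2 years.
Keep in THB, deliver into the forward: 18,000,000·1.023000·0.038139 = EUR 702,291.55.
Swap to EUR now, deposit: 18,000,000·0.033403·1.203200 = EUR 723,428.81.
The quoted forward undervalues THB, so borrow THB, convert to EUR at spot, deposit the EUR at 10.16%, and buy THB forward at 0.038139 to cover the loan.
Arbitrage profit = |702,291.55 − 723,428.81| = EUR 21,137.

EUR 21,137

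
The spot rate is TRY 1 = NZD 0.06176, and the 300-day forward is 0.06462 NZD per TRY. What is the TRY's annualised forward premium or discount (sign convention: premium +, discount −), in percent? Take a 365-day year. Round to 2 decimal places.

+5.63%

T = 300/365 years.
(F − S)/S = (0.06462 − 0.06176)/0.06176 = 0.0463083.
×(1/T) gives 5.63% p.a.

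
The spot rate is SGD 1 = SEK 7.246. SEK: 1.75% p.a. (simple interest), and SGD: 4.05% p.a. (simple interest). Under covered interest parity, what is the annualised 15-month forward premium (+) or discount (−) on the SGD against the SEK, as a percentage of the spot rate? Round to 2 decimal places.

-2.19%

T = 15/12 years.
No-arbitrage forward: 7.246 × 1.021875 / 1.050625 = 7.047716 SEK/SGD.
(F − S)/S ÷ T = (7.047716 − 7.246)/7.246/(15/12) = -0.021892 → -2.19%.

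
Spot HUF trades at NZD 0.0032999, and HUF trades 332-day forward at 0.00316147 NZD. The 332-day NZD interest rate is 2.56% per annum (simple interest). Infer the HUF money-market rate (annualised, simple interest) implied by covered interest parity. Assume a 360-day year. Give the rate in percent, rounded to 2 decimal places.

T = 332/360 years.
CIP gives F = S · g_NZD/g_HUF, so g_NZD/g_HUF = 0.00316147/0.0032999 = 0.9580502.
The NZD side grows by 1 + 0.0256×332/360 = 1.0236089.
That pins the HUF growth at 1.0684293.
r = (1.0684293 − 1)/(332/360) = 0.074200 → 7.42%.

7.42%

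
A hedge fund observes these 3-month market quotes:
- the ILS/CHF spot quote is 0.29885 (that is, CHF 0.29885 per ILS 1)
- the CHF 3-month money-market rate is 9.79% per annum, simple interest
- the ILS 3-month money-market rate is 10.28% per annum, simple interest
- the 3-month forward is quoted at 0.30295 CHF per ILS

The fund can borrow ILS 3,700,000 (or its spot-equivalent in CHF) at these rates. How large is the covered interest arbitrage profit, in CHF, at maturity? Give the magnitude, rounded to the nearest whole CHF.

T = 3/12 years.
Keep in ILS, deliver into the forward: 3,700,000·1.025700·0.30295 = CHF 1,149,722.52.
Swap to CHF now, deposit: 3,700,000·0.29885·1.024475 = CHF 1,132,808.11.
The quoted forward overvalues ILS, so borrow CHF, buy ILS at spot, deposit the ILS at 10.28%, and sell the proceeds forward at 0.30295.
Profit = 1,149,722.52 − 1,132,808.11 = CHF 16,914.

CHF 16,914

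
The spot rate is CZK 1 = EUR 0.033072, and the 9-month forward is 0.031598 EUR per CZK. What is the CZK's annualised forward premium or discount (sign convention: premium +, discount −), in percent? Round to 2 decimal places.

T = 9/12 years.
(F − S)/S = (0.031598 − 0.033072)/0.033072 = -0.0445694.
Annualise by dividing by T: -0.0445694 / (9/12) = -0.059426 → -5.94%.

-5.94%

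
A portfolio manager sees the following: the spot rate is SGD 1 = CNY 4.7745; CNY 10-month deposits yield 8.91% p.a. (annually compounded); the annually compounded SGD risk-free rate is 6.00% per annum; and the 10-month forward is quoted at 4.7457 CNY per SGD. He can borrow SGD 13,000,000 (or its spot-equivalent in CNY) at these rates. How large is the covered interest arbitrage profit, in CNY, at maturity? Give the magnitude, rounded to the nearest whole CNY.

CNY 1,880,269

T = 10/12 years.
Route A — deposit SGD, sell forward: 13,000,000 × 1.0497556507 × 4.7457 = CNY 64,763,730.09.
Route B — convert at spot, deposit CNY: 13,000,000 × 4.7745 × 1.0737169236 = CNY 66,643,998.87.
The quoted forward undervalues SGD, so borrow SGD, convert to CNY at spot, deposit the CNY at 8.91%, and buy SGD forward at 4.7457 to cover the loan.
Profit = 66,643,998.87 − 64,763,730.09 = CNY 1,880,269.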